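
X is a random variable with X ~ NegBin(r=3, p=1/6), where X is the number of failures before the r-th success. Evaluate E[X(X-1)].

E[X(X-1)] = E[X² - X] = E[X²] - E[X]
E[X] = 15
E[X²] = Var(X) + (E[X])² = 90 + (15)² = 315
E[X(X-1)] = 315 - 15 = 300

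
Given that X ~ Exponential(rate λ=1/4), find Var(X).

For X ~ Exponential(rate λ=1/4):
Var(X) = 16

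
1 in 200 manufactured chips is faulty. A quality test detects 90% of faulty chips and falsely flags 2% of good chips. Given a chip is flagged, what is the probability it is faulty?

Let D = the rare event, + = positive/flagged.
P(D) = 1/200
P(+|D) = 90/100 = 9/10
P(+|D') = 2/100 = 1/50
P(+) = P(+|D)P(D) + P(+|D')P(D')
     = \frac{9}{10} × \frac{1}{200} + \frac{1}{50} × \frac{199}{200}
     = \frac{61}{2500}
P(D|+) = P(+|D)P(D)/P(+) = \frac{45}{244}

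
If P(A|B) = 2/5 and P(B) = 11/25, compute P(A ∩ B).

By definition, P(A|B) = P(A ∩ B) / P(B)
So P(A ∩ B) = P(A|B) × P(B)
= 2/5 × 11/25
= 22/125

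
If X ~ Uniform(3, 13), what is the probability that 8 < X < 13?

P(8 < X < 13) = ∫_{8}^{13} f(x) dx
where f(x) = \frac{1}{10}
= \frac{1}{2}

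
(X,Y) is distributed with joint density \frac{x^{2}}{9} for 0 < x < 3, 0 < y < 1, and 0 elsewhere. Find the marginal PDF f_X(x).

f_X(x) = ∫_0^1 f(x,y) dy
= ∫_0^1 \frac{x^{2}}{9} dy
= \frac{x^{2}}{9} for 0 < x < 3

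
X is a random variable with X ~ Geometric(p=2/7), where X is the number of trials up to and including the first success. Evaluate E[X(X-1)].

E[X(X-1)] = E[X² - X] = E[X²] - E[X]
E[X] = \frac{7}{2}
E[X²] = Var(X) + (E[X])² = \frac{35}{4} + (\frac{7}{2})² = 21
E[X(X-1)] = 21 - \frac{7}{2} = \frac{35}{2}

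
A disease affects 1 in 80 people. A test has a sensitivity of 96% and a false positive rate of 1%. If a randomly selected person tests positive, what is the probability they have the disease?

Let D = the rare event, + = positive/flagged.
P(D) = 1/80
P(+|D) = 96/100 = 24/25
P(+|D') = 1/100
P(+) = P(+|D)P(D) + P(+|D')P(D')
     = \frac{24}{25} × \frac{1}{80} + \frac{1}{100} × \frac{79}{80}
     = \frac{7}{320}
P(D|+) = P(+|D)P(D)/P(+) = \frac{96}{175}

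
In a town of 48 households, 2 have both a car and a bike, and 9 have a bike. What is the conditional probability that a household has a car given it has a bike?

P(A ∩ B) = 2/48 = 1/24
P(B) = 9/48 = 3/16
P(A|B) = P(A ∩ B) / P(B) = (1/24) / (3/16) = 2/9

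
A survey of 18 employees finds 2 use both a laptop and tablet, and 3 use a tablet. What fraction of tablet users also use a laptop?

P(A ∩ B) = 2/18 = 1/9
P(B) = 3/18 = 1/6
P(A|B) = P(A ∩ B) / P(B) = (1/9) / (1/6) = 2/3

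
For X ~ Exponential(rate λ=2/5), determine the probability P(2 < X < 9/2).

P(2 < X < 9/2) = ∫_{2}^{9/2} f(x) dx
where f(x) = \frac{2 e^{- \frac{2 x}{5}}}{5}
= - \frac{1 - e}{e^{\frac{9}{5}}}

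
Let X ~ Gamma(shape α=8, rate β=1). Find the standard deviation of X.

For X ~ Gamma(shape α=8, rate β=1):
Var(X) = 8
SD(X) = √(Var(X)) = √(8) = 2 \sqrt{2}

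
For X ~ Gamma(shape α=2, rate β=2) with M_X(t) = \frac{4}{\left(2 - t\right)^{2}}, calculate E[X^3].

To find E[X^3], compute M^(3)(0):
M^(1)(t) = \frac{8}{\left(2 - t\right)^{3}}
M^(2)(t) = \frac{24}{\left(2 - t\right)^{4}}
M^(3)(t) = \frac{96}{\left(2 - t\right)^{5}}
M^(3)(0) = 3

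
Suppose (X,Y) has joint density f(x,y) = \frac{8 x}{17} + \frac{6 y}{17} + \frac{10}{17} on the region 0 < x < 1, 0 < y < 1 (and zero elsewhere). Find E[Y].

E[Y] = ∫_0^1 ∫_0^1 y × f(x,y) dx dy
= \frac{9}{17}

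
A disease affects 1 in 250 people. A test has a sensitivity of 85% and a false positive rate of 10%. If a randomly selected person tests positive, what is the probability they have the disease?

Let D = the rare event, + = positive/flagged.
P(D) = 1/250
P(+|D) = 85/100 = 17/20
P(+|D') = 10/100 = 1/10
P(+) = P(+|D)P(D) + P(+|D')P(D')
     = \frac{17}{20} × \frac{1}{250} + \frac{1}{10} × \frac{249}{250}
     = \frac{103}{1000}
P(D|+) = P(+|D)P(D)/P(+) = \frac{17}{515}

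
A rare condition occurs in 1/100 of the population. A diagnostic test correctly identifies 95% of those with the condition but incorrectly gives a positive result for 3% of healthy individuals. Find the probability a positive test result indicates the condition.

Let D = the rare event, + = positive/flagged.
P(D) = 1/100
P(+|D) = 95/100 = 19/20
P(+|D') = 3/100
P(+) = P(+|D)P(D) + P(+|D')P(D')
     = \frac{19}{20} × \frac{1}{100} + \frac{3}{100} × \frac{99}{100}
     = \frac{49}{1250}
P(D|+) = P(+|D)P(D)/P(+) = \frac{95}{392}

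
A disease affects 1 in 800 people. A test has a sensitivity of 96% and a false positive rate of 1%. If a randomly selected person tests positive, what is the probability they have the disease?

Let D = the rare event, + = positive/flagged.
P(D) = 1/800
P(+|D) = 96/100 = 24/25
P(+|D') = 1/100
P(+) = P(+|D)P(D) + P(+|D')P(D')
     = \frac{24}{25} × \frac{1}{800} + \frac{1}{100} × \frac{799}{800}
     = \frac{179}{16000}
P(D|+) = P(+|D)P(D)/P(+) = \frac{96}{895}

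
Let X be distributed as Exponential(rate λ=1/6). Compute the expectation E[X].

For X ~ Exponential(rate λ=1/6), the expected value is:
E[X] = 6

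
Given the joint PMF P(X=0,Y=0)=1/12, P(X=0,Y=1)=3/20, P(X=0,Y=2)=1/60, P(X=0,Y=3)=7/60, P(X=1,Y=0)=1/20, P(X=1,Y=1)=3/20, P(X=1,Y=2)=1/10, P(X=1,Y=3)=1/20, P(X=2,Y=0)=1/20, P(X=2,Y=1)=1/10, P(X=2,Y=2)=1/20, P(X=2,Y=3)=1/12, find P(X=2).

P(X=2) = P(X=2,Y=0) + P(X=2,Y=1) + P(X=2,Y=2) + P(X=2,Y=3)
= 1/20 + 1/10 + 1/20 + 1/12
= 17/60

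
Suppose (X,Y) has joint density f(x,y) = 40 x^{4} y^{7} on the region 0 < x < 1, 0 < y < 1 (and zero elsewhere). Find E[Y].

E[Y] = ∫_0^1 ∫_0^1 y × f(x,y) dx dy
= \frac{8}{9}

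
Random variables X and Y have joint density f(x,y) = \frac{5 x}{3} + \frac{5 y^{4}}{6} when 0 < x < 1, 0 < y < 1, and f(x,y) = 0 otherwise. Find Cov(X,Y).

E[XY] = ∫∫ xy × f(x,y) dx dy = \frac{25}{72}
E[X] = \frac{23}{36}
E[Y] = \frac{5}{9}
Cov(X,Y) = E[XY] - E[X]E[Y] = - \frac{5}{648}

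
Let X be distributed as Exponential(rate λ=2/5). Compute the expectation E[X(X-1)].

E[X(X-1)] = E[X² - X] = E[X²] - E[X]
E[X] = \frac{5}{2}
E[X²] = Var(X) + (E[X])² = \frac{25}{4} + (\frac{5}{2})² = \frac{25}{2}
E[X(X-1)] = \frac{25}{2} - \frac{5}{2} = 10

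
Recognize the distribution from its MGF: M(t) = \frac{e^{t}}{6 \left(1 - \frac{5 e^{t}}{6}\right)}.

The MGF M(t) = \frac{e^{t}}{6 \left(1 - \frac{5 e^{t}}{6}\right)} is the standard form for the Geometric distribution.
Comparing with the known MGF formula identifies: Geometric(p=1/6), X = trial number of first success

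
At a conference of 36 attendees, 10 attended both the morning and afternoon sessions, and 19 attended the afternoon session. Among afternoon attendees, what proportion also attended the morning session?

P(A ∩ B) = 10/36 = 5/18
P(B) = 19/36
P(A|B) = P(A ∩ B) / P(B) = (5/18) / (19/36) = 10/19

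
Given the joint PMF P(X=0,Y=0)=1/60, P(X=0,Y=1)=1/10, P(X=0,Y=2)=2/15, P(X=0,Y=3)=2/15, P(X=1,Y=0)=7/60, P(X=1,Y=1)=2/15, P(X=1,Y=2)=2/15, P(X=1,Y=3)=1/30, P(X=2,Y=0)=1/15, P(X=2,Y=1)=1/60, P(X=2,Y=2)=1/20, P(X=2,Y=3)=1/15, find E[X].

First find marginal of X:
P(X=0) = 23/60
P(X=1) = 5/12
P(X=2) = 1/5
E[X] = 0 × 23/60 + 1 × 5/12 + 2 × 1/5 = 49/60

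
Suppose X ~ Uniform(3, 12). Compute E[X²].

Using the identity E[X²] = Var(X) + (E[X])²:
E[X] = \frac{15}{2}
Var(X) = \frac{27}{4}
E[X²] = \frac{27}{4} + (\frac{15}{2})²
= 63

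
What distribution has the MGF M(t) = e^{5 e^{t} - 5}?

The MGF M(t) = e^{5 e^{t} - 5} is the standard form for the Poisson distribution.
Comparing with the known MGF formula identifies: Poisson(λ=5)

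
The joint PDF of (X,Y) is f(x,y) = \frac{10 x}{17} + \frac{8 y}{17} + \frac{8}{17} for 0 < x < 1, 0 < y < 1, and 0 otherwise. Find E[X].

E[X] = ∫_0^1 ∫_0^1 x × f(x,y) dy dx
= ∫_0^1 ∫_0^1 x × (\frac{10 x}{17} + \frac{8 y}{17} + \frac{8}{17}) dy dx
= \frac{28}{51}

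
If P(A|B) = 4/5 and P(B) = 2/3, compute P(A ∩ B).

By definition, P(A|B) = P(A ∩ B) / P(B)
So P(A ∩ B) = P(A|B) × P(B)
= 4/5 × 2/3
= 8/15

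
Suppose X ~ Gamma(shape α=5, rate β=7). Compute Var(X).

For X ~ Gamma(shape α=5, rate β=7):
Var(X) = \frac{5}{49}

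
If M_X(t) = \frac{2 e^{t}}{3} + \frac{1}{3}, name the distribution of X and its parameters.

The MGF M(t) = \frac{2 e^{t}}{3} + \frac{1}{3} is the standard form for the Bernoulli distribution.
Comparing with the known MGF formula identifies: Bernoulli(p=2/3)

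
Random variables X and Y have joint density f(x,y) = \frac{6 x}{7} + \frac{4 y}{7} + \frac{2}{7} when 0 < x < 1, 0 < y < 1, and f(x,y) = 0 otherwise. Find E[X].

E[X] = ∫_0^1 ∫_0^1 x × f(x,y) dy dx
= ∫_0^1 ∫_0^1 x × (\frac{6 x}{7} + \frac{4 y}{7} + \frac{2}{7}) dy dx
= \frac{4}{7}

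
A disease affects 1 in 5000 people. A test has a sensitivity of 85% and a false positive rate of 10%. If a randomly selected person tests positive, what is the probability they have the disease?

Let D = the rare event, + = positive/flagged.
P(D) = 1/5000
P(+|D) = 85/100 = 17/20
P(+|D') = 10/100 = 1/10
P(+) = P(+|D)P(D) + P(+|D')P(D')
     = \frac{17}{20} × \frac{1}{5000} + \frac{1}{10} × \frac{4999}{5000}
     = \frac{2003}{20000}
P(D|+) = P(+|D)P(D)/P(+) = \frac{17}{10015}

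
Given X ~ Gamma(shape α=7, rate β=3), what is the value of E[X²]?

Using the identity E[X²] = Var(X) + (E[X])²:
E[X] = \frac{7}{3}
Var(X) = \frac{7}{9}
E[X²] = \frac{7}{9} + (\frac{7}{3})²
= \frac{56}{9}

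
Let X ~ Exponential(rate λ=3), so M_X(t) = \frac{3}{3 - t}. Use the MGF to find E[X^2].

To find E[X^2], compute M^(2)(0):
M^(1)(t) = \frac{3}{\left(3 - t\right)^{2}}
M^(2)(t) = \frac{6}{\left(3 - t\right)^{3}}
M^(2)(0) = \frac{2}{9}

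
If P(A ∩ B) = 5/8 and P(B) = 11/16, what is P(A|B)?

P(A|B) = P(A ∩ B) / P(B)
= (5/8) / (11/16)
= 10/11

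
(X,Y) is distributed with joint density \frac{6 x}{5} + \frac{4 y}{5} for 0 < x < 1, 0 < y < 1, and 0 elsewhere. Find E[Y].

E[Y] = ∫_0^1 ∫_0^1 y × f(x,y) dx dy
= \frac{17}{30}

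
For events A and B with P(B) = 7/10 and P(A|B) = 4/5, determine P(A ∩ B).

By definition, P(A|B) = P(A ∩ B) / P(B)
So P(A ∩ B) = P(A|B) × P(B)
= 4/5 × 7/10
= 14/25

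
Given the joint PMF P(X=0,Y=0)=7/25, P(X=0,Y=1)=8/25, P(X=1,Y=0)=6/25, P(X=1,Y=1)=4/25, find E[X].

First find marginal of X:
P(X=0) = 3/5
P(X=1) = 2/5
E[X] = 0 × 3/5 + 1 × 2/5 = 2/5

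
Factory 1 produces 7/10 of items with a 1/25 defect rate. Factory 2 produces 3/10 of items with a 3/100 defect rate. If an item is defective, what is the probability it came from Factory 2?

Using Bayes' theorem:
P(F1) = 7/10, P(D|F1) = 1/25
P(F2) = 3/10, P(D|F2) = 3/100
P(D) = P(D|F1)P(F1) + P(D|F2)P(F2)
     = \frac{37}{1000}
P(F2|D) = P(D|F2)P(F2) / P(D)
= \frac{9}{37}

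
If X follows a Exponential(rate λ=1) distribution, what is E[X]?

For X ~ Exponential(rate λ=1), the expected value is:
E[X] = 1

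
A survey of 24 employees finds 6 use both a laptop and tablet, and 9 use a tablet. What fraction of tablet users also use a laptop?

P(A ∩ B) = 6/24 = 1/4
P(B) = 9/24 = 3/8
P(A|B) = P(A ∩ B) / P(B) = (1/4) / (3/8) = 2/3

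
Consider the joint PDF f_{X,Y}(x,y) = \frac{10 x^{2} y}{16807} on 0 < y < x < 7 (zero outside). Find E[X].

f_X(x) = ∫_0^x \frac{10 x^{2} y}{16807} dy = \frac{5 x^{4}}{16807}
E[X] = ∫_0^7 x × (\frac{5 x^{4}}{16807}) dx = \frac{35}{6}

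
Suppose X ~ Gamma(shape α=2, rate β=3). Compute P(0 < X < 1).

P(0 < X < 1) = ∫_{0}^{1} f(x) dx
where f(x) = 9 x e^{- 3 x}
= 1 - \frac{4}{e^{3}}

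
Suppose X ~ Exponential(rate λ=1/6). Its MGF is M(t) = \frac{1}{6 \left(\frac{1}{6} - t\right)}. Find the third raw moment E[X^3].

To find E[X^3], compute M^(3)(0):
M^(1)(t) = \frac{1}{6 \left(\frac{1}{6} - t\right)^{2}}
M^(2)(t) = \frac{1}{3 \left(\frac{1}{6} - t\right)^{3}}
M^(3)(t) = \frac{1}{\left(\frac{1}{6} - t\right)^{4}}
M^(3)(0) = 1296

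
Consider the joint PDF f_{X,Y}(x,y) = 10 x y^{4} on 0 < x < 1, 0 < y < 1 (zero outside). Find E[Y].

E[Y] = ∫_0^1 ∫_0^1 y × f(x,y) dx dy
= \frac{5}{6}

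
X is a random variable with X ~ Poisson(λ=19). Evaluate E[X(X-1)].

E[X(X-1)] = E[X² - X] = E[X²] - E[X]
E[X] = 19
E[X²] = Var(X) + (E[X])² = 19 + (19)² = 380
E[X(X-1)] = 380 - 19 = 361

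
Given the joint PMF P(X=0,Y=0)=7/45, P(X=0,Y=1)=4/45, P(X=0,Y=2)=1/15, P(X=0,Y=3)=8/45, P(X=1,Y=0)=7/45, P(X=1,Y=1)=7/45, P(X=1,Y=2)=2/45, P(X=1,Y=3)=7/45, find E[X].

First find marginal of X:
P(X=0) = 22/45
P(X=1) = 23/45
E[X] = 0 × 22/45 + 1 × 23/45 = 23/45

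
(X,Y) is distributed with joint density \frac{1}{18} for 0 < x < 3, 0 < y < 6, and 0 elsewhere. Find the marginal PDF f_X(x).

f_X(x) = ∫_0^6 f(x,y) dy
= ∫_0^6 \frac{1}{18} dy
= \frac{1}{3} for 0 < x < 3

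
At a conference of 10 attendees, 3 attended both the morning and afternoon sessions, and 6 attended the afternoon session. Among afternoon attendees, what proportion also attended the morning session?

P(A ∩ B) = 3/10
P(B) = 6/10 = 3/5
P(A|B) = P(A ∩ B) / P(B) = (3/10) / (3/5) = 1/2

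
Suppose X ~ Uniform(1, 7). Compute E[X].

For X ~ Uniform(1, 7), the expected value is:
E[X] = 4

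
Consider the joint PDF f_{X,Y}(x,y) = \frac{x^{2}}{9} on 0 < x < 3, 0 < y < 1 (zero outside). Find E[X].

f_X(x) = ∫_0^1 \frac{x^{2}}{9} dy = \frac{x^{2}}{9}
E[X] = ∫_0^3 x × (\frac{x^{2}}{9}) dx = \frac{9}{4}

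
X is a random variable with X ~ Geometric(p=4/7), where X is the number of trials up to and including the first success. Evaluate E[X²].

Using the identity E[X²] = Var(X) + (E[X])²:
E[X] = \frac{7}{4}
Var(X) = \frac{21}{16}
E[X²] = \frac{21}{16} + (\frac{7}{4})²
= \frac{35}{8}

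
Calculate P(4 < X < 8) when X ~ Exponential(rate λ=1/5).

P(4 < X < 8) = ∫_{4}^{8} f(x) dx
where f(x) = \frac{e^{- \frac{x}{5}}}{5}
= - \frac{1 - e^{\frac{4}{5}}}{e^{\frac{8}{5}}}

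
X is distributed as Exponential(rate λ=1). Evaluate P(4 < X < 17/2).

P(4 < X < 17/2) = ∫_{4}^{17/2} f(x) dx
where f(x) = e^{- x}
= - \frac{1}{e^{\frac{17}{2}}} + e^{-4}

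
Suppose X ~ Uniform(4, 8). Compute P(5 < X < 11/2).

P(5 < X < 11/2) = ∫_{5}^{11/2} f(x) dx
where f(x) = \frac{1}{4}
= \frac{1}{8}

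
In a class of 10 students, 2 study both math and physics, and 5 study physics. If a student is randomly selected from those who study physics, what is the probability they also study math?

P(A ∩ B) = 2/10 = 1/5
P(B) = 5/10 = 1/2
P(A|B) = P(A ∩ B) / P(B) = (1/5) / (1/2) = 2/5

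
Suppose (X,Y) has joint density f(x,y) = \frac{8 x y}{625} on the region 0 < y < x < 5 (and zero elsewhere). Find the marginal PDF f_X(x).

f_X(x) = ∫_0^x \frac{8 x y}{625} dy = \frac{4 x^{3}}{625}
for 0 < x < 5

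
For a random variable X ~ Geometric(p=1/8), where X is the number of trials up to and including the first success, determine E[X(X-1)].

E[X(X-1)] = E[X² - X] = E[X²] - E[X]
E[X] = 8
E[X²] = Var(X) + (E[X])² = 56 + (8)² = 120
E[X(X-1)] = 120 - 8 = 112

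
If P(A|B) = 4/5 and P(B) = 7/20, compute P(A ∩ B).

By definition, P(A|B) = P(A ∩ B) / P(B)
So P(A ∩ B) = P(A|B) × P(B)
= 4/5 × 7/20
= 7/25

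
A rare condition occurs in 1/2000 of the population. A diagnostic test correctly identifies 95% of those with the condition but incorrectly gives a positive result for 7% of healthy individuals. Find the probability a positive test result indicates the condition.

Let D = the rare event, + = positive/flagged.
P(D) = 1/2000
P(+|D) = 95/100 = 19/20
P(+|D') = 7/100
P(+) = P(+|D)P(D) + P(+|D')P(D')
     = \frac{19}{20} × \frac{1}{2000} + \frac{7}{100} × \frac{1999}{2000}
     = \frac{1761}{25000}
P(D|+) = P(+|D)P(D)/P(+) = \frac{95}{14088}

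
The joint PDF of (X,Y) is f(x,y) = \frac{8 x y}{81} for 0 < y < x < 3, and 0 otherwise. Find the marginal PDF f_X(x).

f_X(x) = ∫_0^x \frac{8 x y}{81} dy = \frac{4 x^{3}}{81}
for 0 < x < 3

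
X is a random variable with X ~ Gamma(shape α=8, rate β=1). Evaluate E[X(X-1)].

E[X(X-1)] = E[X² - X] = E[X²] - E[X]
E[X] = 8
E[X²] = Var(X) + (E[X])² = 8 + (8)² = 72
E[X(X-1)] = 72 - 8 = 64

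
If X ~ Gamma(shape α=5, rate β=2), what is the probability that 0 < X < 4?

P(0 < X < 4) = ∫_{0}^{4} f(x) dx
where f(x) = \frac{4 x^{4} e^{- 2 x}}{3}
= 1 - \frac{297}{e^{8}}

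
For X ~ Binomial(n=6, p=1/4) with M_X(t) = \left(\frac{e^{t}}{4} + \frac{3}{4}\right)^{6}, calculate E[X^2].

To find E[X^2], compute M^(2)(0):
M^(1)(t) = \frac{3 \left(\frac{e^{t}}{4} + \frac{3}{4}\right)^{5} e^{t}}{2}
M^(2)(t) = \frac{3 \left(\frac{e^{t}}{4} + \frac{3}{4}\right)^{5} e^{t}}{2} + \frac{15 \left(\frac{e^{t}}{4} + \frac{3}{4}\right)^{4} e^{2 t}}{8}
M^(2)(0) = \frac{27}{8}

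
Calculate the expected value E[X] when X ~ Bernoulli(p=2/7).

For X ~ Bernoulli(p=2/7), the expected value is:
E[X] = \frac{2}{7}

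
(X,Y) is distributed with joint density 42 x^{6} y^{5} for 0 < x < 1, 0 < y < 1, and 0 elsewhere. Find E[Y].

E[Y] = ∫_0^1 ∫_0^1 y × f(x,y) dx dy
= \frac{6}{7}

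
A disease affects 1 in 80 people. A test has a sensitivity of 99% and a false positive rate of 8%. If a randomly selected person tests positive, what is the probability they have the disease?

Let D = the rare event, + = positive/flagged.
P(D) = 1/80
P(+|D) = 99/100
P(+|D') = 8/100 = 2/25
P(+) = P(+|D)P(D) + P(+|D')P(D')
     = \frac{99}{100} × \frac{1}{80} + \frac{2}{25} × \frac{79}{80}
     = \frac{731}{8000}
P(D|+) = P(+|D)P(D)/P(+) = \frac{99}{731}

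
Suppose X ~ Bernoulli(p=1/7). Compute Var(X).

For X ~ Bernoulli(p=1/7):
Var(X) = \frac{6}{49}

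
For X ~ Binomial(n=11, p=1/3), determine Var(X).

For X ~ Binomial(n=11, p=1/3):
Var(X) = \frac{22}{9}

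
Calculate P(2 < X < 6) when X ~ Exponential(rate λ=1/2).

P(2 < X < 6) = ∫_{2}^{6} f(x) dx
where f(x) = \frac{e^{- \frac{x}{2}}}{2}
= - \frac{1 - e^{2}}{e^{3}}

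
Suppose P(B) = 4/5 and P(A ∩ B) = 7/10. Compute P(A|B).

P(A|B) = P(A ∩ B) / P(B)
= (7/10) / (4/5)
= 7/8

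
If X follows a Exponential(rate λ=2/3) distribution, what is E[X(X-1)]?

E[X(X-1)] = E[X² - X] = E[X²] - E[X]
E[X] = \frac{3}{2}
E[X²] = Var(X) + (E[X])² = \frac{9}{4} + (\frac{3}{2})² = \frac{9}{2}
E[X(X-1)] = \frac{9}{2} - \frac{3}{2} = 3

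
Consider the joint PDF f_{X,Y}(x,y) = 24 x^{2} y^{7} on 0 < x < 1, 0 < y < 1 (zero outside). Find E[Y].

E[Y] = ∫_0^1 ∫_0^1 y × f(x,y) dx dy
= \frac{8}{9}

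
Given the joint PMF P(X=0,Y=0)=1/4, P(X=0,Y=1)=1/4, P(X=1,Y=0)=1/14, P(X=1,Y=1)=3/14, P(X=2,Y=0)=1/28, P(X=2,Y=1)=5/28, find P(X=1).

P(X=1) = P(X=1,Y=0) + P(X=1,Y=1)
= 1/14 + 3/14
= 2/7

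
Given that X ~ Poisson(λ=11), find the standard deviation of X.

For X ~ Poisson(λ=11):
Var(X) = 11
SD(X) = √(Var(X)) = √(11) = \sqrt{11}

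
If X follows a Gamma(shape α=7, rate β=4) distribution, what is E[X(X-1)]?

E[X(X-1)] = E[X² - X] = E[X²] - E[X]
E[X] = \frac{7}{4}
E[X²] = Var(X) + (E[X])² = \frac{7}{16} + (\frac{7}{4})² = \frac{7}{2}
E[X(X-1)] = \frac{7}{2} - \frac{7}{4} = \frac{7}{4}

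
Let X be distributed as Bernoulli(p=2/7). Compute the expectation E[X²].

Using the identity E[X²] = Var(X) + (E[X])²:
E[X] = \frac{2}{7}
Var(X) = \frac{10}{49}
E[X²] = \frac{10}{49} + (\frac{2}{7})²
= \frac{2}{7}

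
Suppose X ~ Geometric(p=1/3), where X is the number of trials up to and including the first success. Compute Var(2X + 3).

For X ~ Geometric(p=1/3), where X is the number of trials up to and including the first success:
Var(X) = 6
Var(2X + 3) = (2)² × Var(X) = 4 × 6 = 24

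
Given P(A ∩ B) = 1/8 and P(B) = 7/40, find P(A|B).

P(A|B) = P(A ∩ B) / P(B)
= (1/8) / (7/40)
= 5/7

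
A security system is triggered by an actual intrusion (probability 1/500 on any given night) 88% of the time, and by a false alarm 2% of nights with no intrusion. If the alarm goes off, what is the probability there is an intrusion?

Let D = the rare event, + = positive/flagged.
P(D) = 1/500
P(+|D) = 88/100 = 22/25
P(+|D') = 2/100 = 1/50
P(+) = P(+|D)P(D) + P(+|D')P(D')
     = \frac{22}{25} × \frac{1}{500} + \frac{1}{50} × \frac{499}{500}
     = \frac{543}{25000}
P(D|+) = P(+|D)P(D)/P(+) = \frac{44}{543}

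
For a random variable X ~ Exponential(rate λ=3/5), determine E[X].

For X ~ Exponential(rate λ=3/5), the expected value is:
E[X] = \frac{5}{3}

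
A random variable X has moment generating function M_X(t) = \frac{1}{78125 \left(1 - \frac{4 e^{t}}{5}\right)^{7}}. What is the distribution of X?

The MGF M(t) = \frac{1}{78125 \left(1 - \frac{4 e^{t}}{5}\right)^{7}} is the standard form for the NegativeBinomial distribution.
Comparing with the known MGF formula identifies: NegBin(r=7, p=1/5), X = failures before r-th success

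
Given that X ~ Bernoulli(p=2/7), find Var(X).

For X ~ Bernoulli(p=2/7):
Var(X) = \frac{10}{49}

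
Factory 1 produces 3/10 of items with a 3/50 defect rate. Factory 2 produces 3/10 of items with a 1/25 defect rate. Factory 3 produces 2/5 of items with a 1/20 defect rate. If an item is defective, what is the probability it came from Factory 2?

Using Bayes' theorem:
P(F1) = 3/10, P(D|F1) = 3/50
P(F2) = 3/10, P(D|F2) = 1/25
P(F3) = 2/5, P(D|F3) = 1/20
P(D) = P(D|F1)P(F1) + P(D|F2)P(F2) + P(D|F3)P(F3)
     = \frac{1}{20}
P(F2|D) = P(D|F2)P(F2) / P(D)
= \frac{6}{25}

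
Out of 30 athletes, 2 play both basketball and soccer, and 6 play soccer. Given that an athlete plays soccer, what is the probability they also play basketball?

P(A ∩ B) = 2/30 = 1/15
P(B) = 6/30 = 1/5
P(A|B) = P(A ∩ B) / P(B) = (1/15) / (1/5) = 1/3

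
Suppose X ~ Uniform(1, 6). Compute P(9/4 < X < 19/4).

P(9/4 < X < 19/4) = ∫_{9/4}^{19/4} f(x) dx
where f(x) = \frac{1}{5}
= \frac{1}{2}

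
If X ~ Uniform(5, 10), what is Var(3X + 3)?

For X ~ Uniform(5, 10):
Var(X) = \frac{25}{12}
Var(3X + 3) = (3)² × Var(X) = 9 × \frac{25}{12} = \frac{75}{4}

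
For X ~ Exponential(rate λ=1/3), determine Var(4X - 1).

For X ~ Exponential(rate λ=1/3):
Var(X) = 9
Var(4X - 1) = (4)² × Var(X) = 16 × 9 = 144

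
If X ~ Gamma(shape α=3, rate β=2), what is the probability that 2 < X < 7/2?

P(2 < X < 7/2) = ∫_{2}^{7/2} f(x) dx
where f(x) = 4 x^{2} e^{- 2 x}
= \frac{13 \left(-5 + 2 e^{3}\right)}{2 e^{7}}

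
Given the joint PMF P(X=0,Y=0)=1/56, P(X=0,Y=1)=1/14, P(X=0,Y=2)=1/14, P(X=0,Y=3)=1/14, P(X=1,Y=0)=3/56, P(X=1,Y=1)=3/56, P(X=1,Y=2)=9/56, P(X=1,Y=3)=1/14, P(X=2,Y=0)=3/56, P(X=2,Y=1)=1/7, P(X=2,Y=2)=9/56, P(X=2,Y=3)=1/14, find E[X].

First find marginal of X:
P(X=0) = 13/56
P(X=1) = 19/56
P(X=2) = 3/7
E[X] = 0 × 13/56 + 1 × 19/56 + 2 × 3/7 = 67/56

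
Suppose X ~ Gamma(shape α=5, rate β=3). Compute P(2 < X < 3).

P(2 < X < 3) = ∫_{2}^{3} f(x) dx
where f(x) = \frac{81 x^{4} e^{- 3 x}}{8}
= \frac{-3563 + 920 e^{3}}{8 e^{9}}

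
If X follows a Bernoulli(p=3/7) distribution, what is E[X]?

For X ~ Bernoulli(p=3/7), the expected value is:
E[X] = \frac{3}{7}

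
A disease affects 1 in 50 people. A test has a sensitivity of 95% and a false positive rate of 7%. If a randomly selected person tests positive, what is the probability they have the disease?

Let D = the rare event, + = positive/flagged.
P(D) = 1/50
P(+|D) = 95/100 = 19/20
P(+|D') = 7/100
P(+) = P(+|D)P(D) + P(+|D')P(D')
     = \frac{19}{20} × \frac{1}{50} + \frac{7}{100} × \frac{49}{50}
     = \frac{219}{2500}
P(D|+) = P(+|D)P(D)/P(+) = \frac{95}{438}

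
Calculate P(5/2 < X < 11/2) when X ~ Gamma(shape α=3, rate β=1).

P(5/2 < X < 11/2) = ∫_{5/2}^{11/2} f(x) dx
where f(x) = \frac{x^{2} e^{- x}}{2}
= \frac{-173 + 53 e^{3}}{8 e^{\frac{11}{2}}}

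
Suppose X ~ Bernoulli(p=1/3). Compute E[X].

For X ~ Bernoulli(p=1/3), the expected value is:
E[X] = \frac{1}{3}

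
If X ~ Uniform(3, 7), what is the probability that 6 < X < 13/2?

P(6 < X < 13/2) = ∫_{6}^{13/2} f(x) dx
where f(x) = \frac{1}{4}
= \frac{1}{8}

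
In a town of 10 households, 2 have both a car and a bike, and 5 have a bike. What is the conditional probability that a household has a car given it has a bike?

P(A ∩ B) = 2/10 = 1/5
P(B) = 5/10 = 1/2
P(A|B) = P(A ∩ B) / P(B) = (1/5) / (1/2) = 2/5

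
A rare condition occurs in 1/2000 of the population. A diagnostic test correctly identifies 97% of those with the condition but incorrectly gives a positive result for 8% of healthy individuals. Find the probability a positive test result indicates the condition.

Let D = the rare event, + = positive/flagged.
P(D) = 1/2000
P(+|D) = 97/100
P(+|D') = 8/100 = 2/25
P(+) = P(+|D)P(D) + P(+|D')P(D')
     = \frac{97}{100} × \frac{1}{2000} + \frac{2}{25} × \frac{1999}{2000}
     = \frac{16089}{200000}
P(D|+) = P(+|D)P(D)/P(+) = \frac{97}{16089}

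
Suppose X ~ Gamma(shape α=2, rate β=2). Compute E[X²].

Using the identity E[X²] = Var(X) + (E[X])²:
E[X] = 1
Var(X) = \frac{1}{2}
E[X²] = \frac{1}{2} + (1)²
= \frac{3}{2}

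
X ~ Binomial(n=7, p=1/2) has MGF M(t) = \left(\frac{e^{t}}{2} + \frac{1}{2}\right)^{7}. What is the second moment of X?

To find E[X^2], compute M^(2)(0):
M^(1)(t) = \frac{7 \left(\frac{e^{t}}{2} + \frac{1}{2}\right)^{6} e^{t}}{2}
M^(2)(t) = \frac{7 \left(\frac{e^{t}}{2} + \frac{1}{2}\right)^{6} e^{t}}{2} + \frac{21 \left(\frac{e^{t}}{2} + \frac{1}{2}\right)^{5} e^{2 t}}{2}
M^(2)(0) = 14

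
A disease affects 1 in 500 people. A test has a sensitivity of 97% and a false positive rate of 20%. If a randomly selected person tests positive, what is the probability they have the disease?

Let D = the rare event, + = positive/flagged.
P(D) = 1/500
P(+|D) = 97/100
P(+|D') = 20/100 = 1/5
P(+) = P(+|D)P(D) + P(+|D')P(D')
     = \frac{97}{100} × \frac{1}{500} + \frac{1}{5} × \frac{499}{500}
     = \frac{10077}{50000}
P(D|+) = P(+|D)P(D)/P(+) = \frac{97}{10077}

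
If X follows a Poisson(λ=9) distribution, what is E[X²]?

Using the identity E[X²] = Var(X) + (E[X])²:
E[X] = 9
Var(X) = 9
E[X²] = 9 + (9)²
= 90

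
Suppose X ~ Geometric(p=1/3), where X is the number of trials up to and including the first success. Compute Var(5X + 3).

For X ~ Geometric(p=1/3), where X is the number of trials up to and including the first success:
Var(X) = 6
Var(5X + 3) = (5)² × Var(X) = 25 × 6 = 150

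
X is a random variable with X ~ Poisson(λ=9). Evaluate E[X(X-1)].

E[X(X-1)] = E[X² - X] = E[X²] - E[X]
E[X] = 9
E[X²] = Var(X) + (E[X])² = 9 + (9)² = 90
E[X(X-1)] = 90 - 9 = 81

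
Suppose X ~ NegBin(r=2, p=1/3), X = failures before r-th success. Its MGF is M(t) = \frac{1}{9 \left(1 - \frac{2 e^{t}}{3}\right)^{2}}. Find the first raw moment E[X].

To find E[X], compute M^(1)(0):
M^(1)(t) = \frac{4 e^{t}}{27 \left(1 - \frac{2 e^{t}}{3}\right)^{3}}
M^(1)(0) = 4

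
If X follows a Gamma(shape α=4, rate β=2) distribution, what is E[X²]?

Using the identity E[X²] = Var(X) + (E[X])²:
E[X] = 2
Var(X) = 1
E[X²] = 1 + (2)²
= 5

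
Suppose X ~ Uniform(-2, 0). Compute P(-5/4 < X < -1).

P(-5/4 < X < -1) = ∫_{-5/4}^{-1} f(x) dx
where f(x) = \frac{1}{2}
= \frac{1}{8}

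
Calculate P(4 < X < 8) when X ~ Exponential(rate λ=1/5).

P(4 < X < 8) = ∫_{4}^{8} f(x) dx
where f(x) = \frac{e^{- \frac{x}{5}}}{5}
= - \frac{1 - e^{\frac{4}{5}}}{e^{\frac{8}{5}}}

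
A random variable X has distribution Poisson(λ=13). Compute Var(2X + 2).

For X ~ Poisson(λ=13):
Var(X) = 13
Var(2X + 2) = (2)² × Var(X) = 4 × 13 = 52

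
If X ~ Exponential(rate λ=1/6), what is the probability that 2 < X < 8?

P(2 < X < 8) = ∫_{2}^{8} f(x) dx
where f(x) = \frac{e^{- \frac{x}{6}}}{6}
= - \frac{1 - e}{e^{\frac{4}{3}}}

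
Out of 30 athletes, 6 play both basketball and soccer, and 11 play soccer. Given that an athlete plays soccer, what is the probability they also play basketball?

P(A ∩ B) = 6/30 = 1/5
P(B) = 11/30
P(A|B) = P(A ∩ B) / P(B) = (1/5) / (11/30) = 6/11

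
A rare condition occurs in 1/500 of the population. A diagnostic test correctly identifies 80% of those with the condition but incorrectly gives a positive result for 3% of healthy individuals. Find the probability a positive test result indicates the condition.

Let D = the rare event, + = positive/flagged.
P(D) = 1/500
P(+|D) = 80/100 = 4/5
P(+|D') = 3/100
P(+) = P(+|D)P(D) + P(+|D')P(D')
     = \frac{4}{5} × \frac{1}{500} + \frac{3}{100} × \frac{499}{500}
     = \frac{1577}{50000}
P(D|+) = P(+|D)P(D)/P(+) = \frac{80}{1577}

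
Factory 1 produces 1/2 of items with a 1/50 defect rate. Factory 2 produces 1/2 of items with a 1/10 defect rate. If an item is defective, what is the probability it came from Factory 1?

Using Bayes' theorem:
P(F1) = 1/2, P(D|F1) = 1/50
P(F2) = 1/2, P(D|F2) = 1/10
P(D) = P(D|F1)P(F1) + P(D|F2)P(F2)
     = \frac{3}{50}
P(F1|D) = P(D|F1)P(F1) / P(D)
= \frac{1}{6}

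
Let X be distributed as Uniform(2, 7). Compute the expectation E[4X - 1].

For X ~ Uniform(2, 7):
E[X] = \frac{9}{2}
E[4X - 1] = 4 × E[X] - 1 = 17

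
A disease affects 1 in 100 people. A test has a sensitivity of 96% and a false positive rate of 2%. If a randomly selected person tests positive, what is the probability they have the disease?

Let D = the rare event, + = positive/flagged.
P(D) = 1/100
P(+|D) = 96/100 = 24/25
P(+|D') = 2/100 = 1/50
P(+) = P(+|D)P(D) + P(+|D')P(D')
     = \frac{24}{25} × \frac{1}{100} + \frac{1}{50} × \frac{99}{100}
     = \frac{147}{5000}
P(D|+) = P(+|D)P(D)/P(+) = \frac{16}{49}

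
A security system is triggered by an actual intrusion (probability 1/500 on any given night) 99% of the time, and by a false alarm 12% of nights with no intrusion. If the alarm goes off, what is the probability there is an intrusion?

Let D = the rare event, + = positive/flagged.
P(D) = 1/500
P(+|D) = 99/100
P(+|D') = 12/100 = 3/25
P(+) = P(+|D)P(D) + P(+|D')P(D')
     = \frac{99}{100} × \frac{1}{500} + \frac{3}{25} × \frac{499}{500}
     = \frac{6087}{50000}
P(D|+) = P(+|D)P(D)/P(+) = \frac{33}{2029}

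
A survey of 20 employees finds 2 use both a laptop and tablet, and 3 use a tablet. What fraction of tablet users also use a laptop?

P(A ∩ B) = 2/20 = 1/10
P(B) = 3/20
P(A|B) = P(A ∩ B) / P(B) = (1/10) / (3/20) = 2/3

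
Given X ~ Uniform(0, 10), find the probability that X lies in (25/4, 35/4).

P(25/4 < X < 35/4) = ∫_{25/4}^{35/4} f(x) dx
where f(x) = \frac{1}{10}
= \frac{1}{4}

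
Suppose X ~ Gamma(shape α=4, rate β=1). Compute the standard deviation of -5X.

For X ~ Gamma(shape α=4, rate β=1):
Var(X) = 4
SD(X) = √(Var(X)) = √(4) = 2
SD(-5X) = |-5| × SD(X) = 5 × 2 = 10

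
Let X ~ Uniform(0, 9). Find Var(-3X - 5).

For X ~ Uniform(0, 9):
Var(X) = \frac{27}{4}
Var(-3X - 5) = (-3)² × Var(X) = 9 × \frac{27}{4} = \frac{243}{4}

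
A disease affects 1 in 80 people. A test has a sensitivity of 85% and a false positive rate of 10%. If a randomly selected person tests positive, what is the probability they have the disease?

Let D = the rare event, + = positive/flagged.
P(D) = 1/80
P(+|D) = 85/100 = 17/20
P(+|D') = 10/100 = 1/10
P(+) = P(+|D)P(D) + P(+|D')P(D')
     = \frac{17}{20} × \frac{1}{80} + \frac{1}{10} × \frac{79}{80}
     = \frac{7}{64}
P(D|+) = P(+|D)P(D)/P(+) = \frac{17}{175}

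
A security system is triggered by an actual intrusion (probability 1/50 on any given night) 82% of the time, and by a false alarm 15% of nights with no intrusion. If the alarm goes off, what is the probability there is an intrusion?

Let D = the rare event, + = positive/flagged.
P(D) = 1/50
P(+|D) = 82/100 = 41/50
P(+|D') = 15/100 = 3/20
P(+) = P(+|D)P(D) + P(+|D')P(D')
     = \frac{41}{50} × \frac{1}{50} + \frac{3}{20} × \frac{49}{50}
     = \frac{817}{5000}
P(D|+) = P(+|D)P(D)/P(+) = \frac{82}{817}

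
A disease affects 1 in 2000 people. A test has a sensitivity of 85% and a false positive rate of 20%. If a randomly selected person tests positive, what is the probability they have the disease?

Let D = the rare event, + = positive/flagged.
P(D) = 1/2000
P(+|D) = 85/100 = 17/20
P(+|D') = 20/100 = 1/5
P(+) = P(+|D)P(D) + P(+|D')P(D')
     = \frac{17}{20} × \frac{1}{2000} + \frac{1}{5} × \frac{1999}{2000}
     = \frac{8013}{40000}
P(D|+) = P(+|D)P(D)/P(+) = \frac{17}{8013}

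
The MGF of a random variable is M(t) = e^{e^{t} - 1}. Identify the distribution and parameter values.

The MGF M(t) = e^{e^{t} - 1} is the standard form for the Poisson distribution.
Comparing with the known MGF formula identifies: Poisson(λ=1)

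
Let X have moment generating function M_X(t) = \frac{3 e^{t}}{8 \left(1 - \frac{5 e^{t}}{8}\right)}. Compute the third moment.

To find E[X^3], compute M^(3)(0):
M^(1)(t) = \frac{3 e^{t}}{8 \left(1 - \frac{5 e^{t}}{8}\right)} + \frac{15 e^{2 t}}{64 \left(1 - \frac{5 e^{t}}{8}\right)^{2}}
M^(2)(t) = \frac{3 e^{t}}{8 \left(1 - \frac{5 e^{t}}{8}\right)} + \frac{45 e^{2 t}}{64 \left(1 - \frac{5 e^{t}}{8}\right)^{2}} + \frac{75 e^{3 t}}{256 \left(1 - \frac{5 e^{t}}{8}\right)^{3}}
M^(3)(t) = \frac{3 e^{t}}{8 \left(1 - \frac{5 e^{t}}{8}\right)} + \frac{105 e^{2 t}}{64 \left(1 - \frac{5 e^{t}}{8}\right)^{2}} + \frac{225 e^{3 t}}{128 \left(1 - \frac{5 e^{t}}{8}\right)^{3}} + \frac{1125 e^{4 t}}{2048 \left(1 - \frac{5 e^{t}}{8}\right)^{4}}
M^(3)(0) = \frac{664}{9}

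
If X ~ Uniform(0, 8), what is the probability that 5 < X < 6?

P(5 < X < 6) = ∫_{5}^{6} f(x) dx
where f(x) = \frac{1}{8}
= \frac{1}{8}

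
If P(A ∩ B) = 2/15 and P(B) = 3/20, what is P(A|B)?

P(A|B) = P(A ∩ B) / P(B)
= (2/15) / (3/20)
= 8/9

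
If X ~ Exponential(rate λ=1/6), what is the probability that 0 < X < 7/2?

P(0 < X < 7/2) = ∫_{0}^{7/2} f(x) dx
where f(x) = \frac{e^{- \frac{x}{6}}}{6}
= 1 - e^{- \frac{7}{12}}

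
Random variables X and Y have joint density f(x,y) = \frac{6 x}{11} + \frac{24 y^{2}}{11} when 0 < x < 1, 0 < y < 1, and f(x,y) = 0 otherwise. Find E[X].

E[X] = ∫_0^1 ∫_0^1 x × f(x,y) dy dx
= ∫_0^1 ∫_0^1 x × (\frac{6 x}{11} + \frac{24 y^{2}}{11}) dy dx
= \frac{6}{11}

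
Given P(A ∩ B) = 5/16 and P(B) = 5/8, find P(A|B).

P(A|B) = P(A ∩ B) / P(B)
= (5/16) / (5/8)
= 1/2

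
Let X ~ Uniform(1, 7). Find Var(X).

For X ~ Uniform(1, 7):
Var(X) = 3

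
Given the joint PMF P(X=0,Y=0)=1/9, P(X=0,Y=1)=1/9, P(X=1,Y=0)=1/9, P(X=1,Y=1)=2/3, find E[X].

First find marginal of X:
P(X=0) = 2/9
P(X=1) = 7/9
E[X] = 0 × 2/9 + 1 × 7/9 = 7/9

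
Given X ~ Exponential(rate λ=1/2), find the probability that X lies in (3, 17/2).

P(3 < X < 17/2) = ∫_{3}^{17/2} f(x) dx
where f(x) = \frac{e^{- \frac{x}{2}}}{2}
= - \frac{1}{e^{\frac{17}{4}}} + e^{- \frac{3}{2}}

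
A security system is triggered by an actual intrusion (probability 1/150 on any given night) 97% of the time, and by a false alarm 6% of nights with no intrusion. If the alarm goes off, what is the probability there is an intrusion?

Let D = the rare event, + = positive/flagged.
P(D) = 1/150
P(+|D) = 97/100
P(+|D') = 6/100 = 3/50
P(+) = P(+|D)P(D) + P(+|D')P(D')
     = \frac{97}{100} × \frac{1}{150} + \frac{3}{50} × \frac{149}{150}
     = \frac{991}{15000}
P(D|+) = P(+|D)P(D)/P(+) = \frac{97}{991}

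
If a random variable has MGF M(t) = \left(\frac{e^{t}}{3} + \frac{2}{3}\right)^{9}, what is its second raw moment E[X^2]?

To find E[X^2], compute M^(2)(0):
M^(1)(t) = 3 \left(\frac{e^{t}}{3} + \frac{2}{3}\right)^{8} e^{t}
M^(2)(t) = 3 \left(\frac{e^{t}}{3} + \frac{2}{3}\right)^{8} e^{t} + 8 \left(\frac{e^{t}}{3} + \frac{2}{3}\right)^{7} e^{2 t}
M^(2)(0) = 11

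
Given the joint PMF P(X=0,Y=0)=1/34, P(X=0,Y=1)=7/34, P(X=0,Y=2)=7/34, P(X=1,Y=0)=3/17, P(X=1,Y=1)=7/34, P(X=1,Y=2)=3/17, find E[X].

First find marginal of X:
P(X=0) = 15/34
P(X=1) = 19/34
E[X] = 0 × 15/34 + 1 × 19/34 = 19/34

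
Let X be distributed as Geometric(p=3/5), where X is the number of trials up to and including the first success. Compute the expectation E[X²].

Using the identity E[X²] = Var(X) + (E[X])²:
E[X] = \frac{5}{3}
Var(X) = \frac{10}{9}
E[X²] = \frac{10}{9} + (\frac{5}{3})²
= \frac{35}{9}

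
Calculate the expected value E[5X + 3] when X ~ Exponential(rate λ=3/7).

For X ~ Exponential(rate λ=3/7):
E[X] = \frac{7}{3}
E[5X + 3] = 5 × E[X] + 3 = \frac{44}{3}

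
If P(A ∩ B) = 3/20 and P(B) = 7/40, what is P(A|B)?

P(A|B) = P(A ∩ B) / P(B)
= (3/20) / (7/40)
= 6/7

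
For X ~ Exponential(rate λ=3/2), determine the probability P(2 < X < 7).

P(2 < X < 7) = ∫_{2}^{7} f(x) dx
where f(x) = \frac{3 e^{- \frac{3 x}{2}}}{2}
= - \frac{1}{e^{\frac{21}{2}}} + e^{-3}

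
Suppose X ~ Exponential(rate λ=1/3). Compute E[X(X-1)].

E[X(X-1)] = E[X² - X] = E[X²] - E[X]
E[X] = 3
E[X²] = Var(X) + (E[X])² = 9 + (3)² = 18
E[X(X-1)] = 18 - 3 = 15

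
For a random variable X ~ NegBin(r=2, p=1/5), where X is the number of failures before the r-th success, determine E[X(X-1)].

E[X(X-1)] = E[X² - X] = E[X²] - E[X]
E[X] = 8
E[X²] = Var(X) + (E[X])² = 40 + (8)² = 104
E[X(X-1)] = 104 - 8 = 96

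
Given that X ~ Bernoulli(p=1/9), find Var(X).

For X ~ Bernoulli(p=1/9):
Var(X) = \frac{8}{81}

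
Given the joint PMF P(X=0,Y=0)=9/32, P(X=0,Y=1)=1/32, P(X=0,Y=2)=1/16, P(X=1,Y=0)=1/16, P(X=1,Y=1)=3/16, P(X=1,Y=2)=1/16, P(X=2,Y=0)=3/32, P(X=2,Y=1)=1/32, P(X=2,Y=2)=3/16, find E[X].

First find marginal of X:
P(X=0) = 3/8
P(X=1) = 5/16
P(X=2) = 5/16
E[X] = 0 × 3/8 + 1 × 5/16 + 2 × 5/16 = 15/16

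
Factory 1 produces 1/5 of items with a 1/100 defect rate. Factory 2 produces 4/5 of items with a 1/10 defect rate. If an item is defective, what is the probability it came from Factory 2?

Using Bayes' theorem:
P(F1) = 1/5, P(D|F1) = 1/100
P(F2) = 4/5, P(D|F2) = 1/10
P(D) = P(D|F1)P(F1) + P(D|F2)P(F2)
     = \frac{41}{500}
P(F2|D) = P(D|F2)P(F2) / P(D)
= \frac{40}{41}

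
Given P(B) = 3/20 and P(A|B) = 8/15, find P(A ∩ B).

By definition, P(A|B) = P(A ∩ B) / P(B)
So P(A ∩ B) = P(A|B) × P(B)
= 8/15 × 3/20
= 2/25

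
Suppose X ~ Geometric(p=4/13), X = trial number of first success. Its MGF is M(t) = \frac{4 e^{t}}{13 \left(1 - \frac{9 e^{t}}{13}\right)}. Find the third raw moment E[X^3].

To find E[X^3], compute M^(3)(0):
M^(1)(t) = \frac{4 e^{t}}{13 \left(1 - \frac{9 e^{t}}{13}\right)} + \frac{36 e^{2 t}}{169 \left(1 - \frac{9 e^{t}}{13}\right)^{2}}
M^(2)(t) = \frac{4 e^{t}}{13 \left(1 - \frac{9 e^{t}}{13}\right)} + \frac{108 e^{2 t}}{169 \left(1 - \frac{9 e^{t}}{13}\right)^{2}} + \frac{648 e^{3 t}}{2197 \left(1 - \frac{9 e^{t}}{13}\right)^{3}}
M^(3)(t) = \frac{4 e^{t}}{13 \left(1 - \frac{9 e^{t}}{13}\right)} + \frac{252 e^{2 t}}{169 \left(1 - \frac{9 e^{t}}{13}\right)^{2}} + \frac{3888 e^{3 t}}{2197 \left(1 - \frac{9 e^{t}}{13}\right)^{3}} + \frac{17496 e^{4 t}}{28561 \left(1 - \frac{9 e^{t}}{13}\right)^{4}}
M^(3)(0) = \frac{4667}{32}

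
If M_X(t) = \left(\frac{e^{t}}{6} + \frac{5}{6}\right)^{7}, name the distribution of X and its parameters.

The MGF M(t) = \left(\frac{e^{t}}{6} + \frac{5}{6}\right)^{7} is the standard form for the Binomial distribution.
Comparing with the known MGF formula identifies: Binomial(n=7, p=1/6)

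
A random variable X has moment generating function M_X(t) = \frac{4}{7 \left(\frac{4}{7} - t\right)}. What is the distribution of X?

The MGF M(t) = \frac{4}{7 \left(\frac{4}{7} - t\right)} is the standard form for the Exponential distribution.
Comparing with the known MGF formula identifies: Exponential(rate λ=4/7)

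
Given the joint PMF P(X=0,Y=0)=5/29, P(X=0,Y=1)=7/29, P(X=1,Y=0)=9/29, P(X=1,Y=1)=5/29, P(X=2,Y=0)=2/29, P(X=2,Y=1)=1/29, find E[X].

First find marginal of X:
P(X=0) = 12/29
P(X=1) = 14/29
P(X=2) = 3/29
E[X] = 0 × 12/29 + 1 × 14/29 + 2 × 3/29 = 20/29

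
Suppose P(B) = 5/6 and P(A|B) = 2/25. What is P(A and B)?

By definition, P(A|B) = P(A ∩ B) / P(B)
So P(A ∩ B) = P(A|B) × P(B)
= 2/25 × 5/6
= 1/15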